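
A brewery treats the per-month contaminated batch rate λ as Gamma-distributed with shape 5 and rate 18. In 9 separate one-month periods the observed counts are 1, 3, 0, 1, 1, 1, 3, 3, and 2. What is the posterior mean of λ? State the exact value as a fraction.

Total count: 1 + 3 + 0 + 1 + 1 + 1 + 3 + 3 + 2 = 15.
Total exposure: 9 months.
By Gamma–Poisson conjugacy, the posterior is Gamma(α + Σx, β + Σt) = Gamma(5 + 15, 18 + 9) = Gamma(20, 27).
Posterior mean = α'/β' = 20/27.

20/27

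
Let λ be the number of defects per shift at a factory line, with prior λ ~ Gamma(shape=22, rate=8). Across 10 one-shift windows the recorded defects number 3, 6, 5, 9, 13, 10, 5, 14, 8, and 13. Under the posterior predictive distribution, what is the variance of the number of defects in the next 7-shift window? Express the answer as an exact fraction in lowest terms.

Total count: 3 + 6 + 5 + 9 + 13 + 10 + 5 + 14 + 8 + 13 = 86.
Total exposure: 10 shifts.
Conjugate update: add total count to the shape and total exposure to the rate, giving Gamma(108, 18).
The posterior predictive for a window of length T is Negative Binomial with variance T·α'·(β'+T)/β'² = 7·108·25/324 = 175/3.

175/3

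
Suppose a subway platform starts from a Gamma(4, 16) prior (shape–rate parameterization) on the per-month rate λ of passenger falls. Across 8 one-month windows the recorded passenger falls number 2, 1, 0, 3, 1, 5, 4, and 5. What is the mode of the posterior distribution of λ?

Total count: 2 + 1 + 0 + 3 + 1 + 5 + 4 + 5 = 21.
Total exposure: 8 months.
Gamma(α, β) with Poisson data over total exposure Σt gives posterior Gamma(α+Σx, β+Σt) = Gamma(25, 24).
Posterior mode = (α'−1)/β' = 24/24 = 1.

1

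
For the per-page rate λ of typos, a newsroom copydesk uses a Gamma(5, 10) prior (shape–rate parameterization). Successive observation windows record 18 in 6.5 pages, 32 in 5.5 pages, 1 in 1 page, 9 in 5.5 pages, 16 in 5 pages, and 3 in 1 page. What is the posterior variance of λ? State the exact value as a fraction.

Total count: 18 + 32 + 1 + 9 + 16 + 3 = 79.
Total exposure: 6.5 + 5.5 + 1 + 5.5 + 5 + 1 = 24.5 pages.
The Gamma prior is conjugate for the Poisson rate, so λ | data ~ Gamma(5+79, 10+24.5) = Gamma(84, 69/2).
Posterior variance = α'/β'² = 84/(4761/4) = 112/1587.

112/1587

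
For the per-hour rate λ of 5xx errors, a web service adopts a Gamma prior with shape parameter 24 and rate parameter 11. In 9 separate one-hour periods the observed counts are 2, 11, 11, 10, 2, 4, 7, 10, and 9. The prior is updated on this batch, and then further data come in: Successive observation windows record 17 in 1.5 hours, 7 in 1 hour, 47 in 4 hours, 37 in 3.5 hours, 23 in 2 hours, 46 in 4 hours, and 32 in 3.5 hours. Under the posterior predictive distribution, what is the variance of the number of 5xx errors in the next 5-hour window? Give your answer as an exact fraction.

266110/6241

Total count: 2 + 11 + 11 + 10 + 2 + 4 + 7 + 10 + 9 = 66.
Total exposure: 9 hours.
After the first batch: Gamma(24 + 66, 11 + 9) = Gamma(90, 20).
Total count: 17 + 7 + 47 + 37 + 23 + 46 + 32 = 209.
Total exposure: 1.5 + 1 + 4 + 3.5 + 2 + 4 + 3.5 = 19.5 hours.
After the second batch: Gamma(90 + 209, 20 + 19.5) = Gamma(299, 79/2).
The posterior predictive for a window of length T is Negative Binomial with variance T·α'·(β'+T)/β'² = 5·299·(89/2)/(6241/4) = 266110/6241.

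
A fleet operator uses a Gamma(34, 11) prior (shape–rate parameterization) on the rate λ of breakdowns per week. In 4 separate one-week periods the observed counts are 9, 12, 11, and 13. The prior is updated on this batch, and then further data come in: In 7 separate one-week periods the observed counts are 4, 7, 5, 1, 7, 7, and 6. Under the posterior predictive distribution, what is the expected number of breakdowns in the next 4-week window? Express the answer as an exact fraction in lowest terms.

232/11

Total count: 9 + 12 + 11 + 13 = 45.
Total exposure: 4 weeks.
After the first batch: Gamma(34 + 45, 11 + 4) = Gamma(79, 15).
Total count: 4 + 7 + 5 + 1 + 7 + 7 + 6 = 37.
Total exposure: 7 weeks.
After the second batch: Gamma(79 + 37, 15 + 7) = Gamma(116, 22).
Predictive mean over a 4-week window = T·E[λ|data] = 4·116/22 = 232/11.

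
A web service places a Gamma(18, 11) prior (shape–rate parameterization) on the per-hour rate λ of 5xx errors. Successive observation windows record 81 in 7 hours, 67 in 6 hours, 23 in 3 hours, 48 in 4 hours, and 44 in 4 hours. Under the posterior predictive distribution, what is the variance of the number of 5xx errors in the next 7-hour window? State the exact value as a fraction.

1686/25

Total count: 81 + 67 + 23 + 48 + 44 = 263.
Total exposure: 7 + 6 + 3 + 4 + 4 = 24 hours.
The Gamma prior is conjugate for the Poisson rate, so λ | data ~ Gamma(18+263, 11+24) = Gamma(281, 35).
The posterior predictive for a window of length T is Negative Binomial with variance T·α'·(β'+T)/β'² = 7·281·42/1225 = 1686/25.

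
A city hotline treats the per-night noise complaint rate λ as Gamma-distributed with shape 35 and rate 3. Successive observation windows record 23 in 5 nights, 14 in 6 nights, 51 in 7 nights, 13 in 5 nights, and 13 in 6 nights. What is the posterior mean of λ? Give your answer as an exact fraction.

149/32

Total count: 23 + 14 + 51 + 13 + 13 = 114.
Total exposure: 5 + 6 + 7 + 5 + 6 = 29 nights.
Gamma(α, β) with Poisson data over total exposure Σt gives posterior Gamma(α+Σx, β+Σt) = Gamma(149, 32).
Posterior mean = α'/β' = 149/32.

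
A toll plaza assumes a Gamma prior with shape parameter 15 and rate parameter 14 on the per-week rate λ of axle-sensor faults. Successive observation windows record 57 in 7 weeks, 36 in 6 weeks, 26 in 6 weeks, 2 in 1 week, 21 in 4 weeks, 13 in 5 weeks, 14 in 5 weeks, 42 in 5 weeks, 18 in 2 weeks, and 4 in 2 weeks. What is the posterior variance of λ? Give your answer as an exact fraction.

Total count: 57 + 36 + 26 + 2 + 21 + 13 + 14 + 42 + 18 + 4 = 233.
Total exposure: 7 + 6 + 6 + 1 + 4 + 5 + 5 + 5 + 2 + 2 = 43 weeks.
Gamma(α, β) with Poisson data over total exposure Σt gives posterior Gamma(α+Σx, β+Σt) = Gamma(248, 57).
Posterior variance = α'/β'² = 248/3249.

248/3249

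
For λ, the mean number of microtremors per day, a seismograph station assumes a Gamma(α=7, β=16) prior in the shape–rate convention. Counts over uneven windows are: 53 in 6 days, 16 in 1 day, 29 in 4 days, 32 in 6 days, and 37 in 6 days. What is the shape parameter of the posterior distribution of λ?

174

Total count: 53 + 16 + 29 + 32 + 37 = 167.
Total exposure: 6 + 1 + 4 + 6 + 6 = 23 days.
By Gamma–Poisson conjugacy, the posterior is Gamma(α + Σx, β + Σt) = Gamma(7 + 167, 16 + 23) = Gamma(174, 39).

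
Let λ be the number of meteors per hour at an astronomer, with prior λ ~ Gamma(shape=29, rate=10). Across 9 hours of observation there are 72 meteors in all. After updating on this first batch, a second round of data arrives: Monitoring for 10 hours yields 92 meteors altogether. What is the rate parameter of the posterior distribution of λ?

29

Total count 72 over total exposure 9 hours.
After the first batch: Gamma(29 + 72, 10 + 9) = Gamma(101, 19).
Total count 92 over total exposure 10 hours.
After the second batch: Gamma(101 + 92, 19 + 10) = Gamma(193, 29).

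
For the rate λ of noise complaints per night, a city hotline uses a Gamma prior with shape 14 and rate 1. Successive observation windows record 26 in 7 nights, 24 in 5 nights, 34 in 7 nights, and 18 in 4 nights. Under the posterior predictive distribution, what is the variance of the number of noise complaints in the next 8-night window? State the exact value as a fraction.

Total count: 26 + 24 + 34 + 18 = 102.
Total exposure: 7 + 5 + 7 + 4 = 23 nights.
Posterior: α' = 14 + 102 = 116, β' = 1 + 23 = 24.
The posterior predictive for a window of length T is Negative Binomial with variance T·α'·(β'+T)/β'² = 8·116·32/576 = 464/9.

464/9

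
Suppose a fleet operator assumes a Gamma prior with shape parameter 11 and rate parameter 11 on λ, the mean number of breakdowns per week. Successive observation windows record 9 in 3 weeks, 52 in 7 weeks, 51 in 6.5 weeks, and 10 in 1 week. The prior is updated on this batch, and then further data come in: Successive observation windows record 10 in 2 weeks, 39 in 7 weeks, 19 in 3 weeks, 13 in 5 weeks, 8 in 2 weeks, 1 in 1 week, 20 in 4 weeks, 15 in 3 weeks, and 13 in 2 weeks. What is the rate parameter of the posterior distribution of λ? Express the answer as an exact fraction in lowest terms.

Total count: 9 + 52 + 51 + 10 = 122.
Total exposure: 3 + 7 + 6.5 + 1 = 17.5 weeks.
After the first batch: Gamma(11 + 122, 11 + 17.5) = Gamma(133, 57/2).
Total count: 10 + 39 + 19 + 13 + 8 + 1 + 20 + 15 + 13 = 138.
Total exposure: 2 + 7 + 3 + 5 + 2 + 1 + 4 + 3 + 2 = 29 weeks.
After the second batch: Gamma(133 + 138, 57/2 + 29) = Gamma(271, 115/2).

115/2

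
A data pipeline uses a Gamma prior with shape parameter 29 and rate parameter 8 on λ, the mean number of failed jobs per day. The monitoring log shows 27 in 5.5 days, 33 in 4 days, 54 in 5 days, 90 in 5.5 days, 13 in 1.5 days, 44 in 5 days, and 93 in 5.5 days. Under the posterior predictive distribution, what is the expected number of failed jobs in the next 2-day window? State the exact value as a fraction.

383/20

Total count: 27 + 33 + 54 + 90 + 13 + 44 + 93 = 354.
Total exposure: 5.5 + 4 + 5 + 5.5 + 1.5 + 5 + 5.5 = 32 days.
The Gamma prior is conjugate for the Poisson rate, so λ | data ~ Gamma(29+354, 8+32) = Gamma(383, 40).
Predictive mean over a 2-day window = T·E[λ|data] = 2·383/40 = 383/20.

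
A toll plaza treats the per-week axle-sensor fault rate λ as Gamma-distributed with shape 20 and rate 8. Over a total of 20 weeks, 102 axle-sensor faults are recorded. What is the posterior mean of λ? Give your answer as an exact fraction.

61/14

Total count 102 over total exposure 20 weeks.
Posterior: α' = 20 + 102 = 122, β' = 8 + 20 = 28.
Posterior mean = α'/β' = 122/28 = 61/14.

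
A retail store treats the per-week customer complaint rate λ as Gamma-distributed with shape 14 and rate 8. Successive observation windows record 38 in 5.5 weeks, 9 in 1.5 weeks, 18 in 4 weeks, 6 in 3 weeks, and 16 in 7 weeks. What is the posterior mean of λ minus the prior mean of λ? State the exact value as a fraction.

201/116

Total count: 38 + 9 + 18 + 6 + 16 = 87.
Total exposure: 5.5 + 1.5 + 4 + 3 + 7 = 21 weeks.
By Gamma–Poisson conjugacy, the posterior is Gamma(α + Σx, β + Σt) = Gamma(14 + 87, 8 + 21) = Gamma(101, 29).
Posterior mean = 101/29 = 101/29; prior mean = 14/8 = 7/4. Difference = 101/29 − 7/4 = 201/116.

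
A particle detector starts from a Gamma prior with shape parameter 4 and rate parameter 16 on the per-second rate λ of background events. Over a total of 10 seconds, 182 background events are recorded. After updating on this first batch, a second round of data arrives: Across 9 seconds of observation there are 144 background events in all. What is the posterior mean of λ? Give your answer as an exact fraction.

66/7

Total count 182 over total exposure 10 seconds.
After the first batch: Gamma(4 + 182, 16 + 10) = Gamma(186, 26).
Total count 144 over total exposure 9 seconds.
After the second batch: Gamma(186 + 144, 26 + 9) = Gamma(330, 35).
Posterior mean = α'/β' = 330/35 = 66/7.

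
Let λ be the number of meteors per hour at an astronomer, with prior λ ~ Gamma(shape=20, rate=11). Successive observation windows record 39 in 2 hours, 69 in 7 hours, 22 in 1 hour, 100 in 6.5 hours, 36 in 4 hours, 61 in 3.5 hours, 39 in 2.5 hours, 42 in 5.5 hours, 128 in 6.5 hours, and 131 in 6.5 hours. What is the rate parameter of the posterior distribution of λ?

Total count: 39 + 69 + 22 + 100 + 36 + 61 + 39 + 42 + 128 + 131 = 667.
Total exposure: 2 + 7 + 1 + 6.5 + 4 + 3.5 + 2.5 + 5.5 + 6.5 + 6.5 = 45 hours.
By Gamma–Poisson conjugacy, the posterior is Gamma(α + Σx, β + Σt) = Gamma(20 + 667, 11 + 45) = Gamma(687, 56).

56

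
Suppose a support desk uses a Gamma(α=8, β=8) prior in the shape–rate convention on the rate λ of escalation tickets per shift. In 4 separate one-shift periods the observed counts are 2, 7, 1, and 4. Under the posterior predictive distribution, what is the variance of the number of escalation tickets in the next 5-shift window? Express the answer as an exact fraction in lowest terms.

935/72

Total count: 2 + 7 + 1 + 4 = 14.
Total exposure: 4 shifts.
Conjugate update: add total count to the shape and total exposure to the rate, giving Gamma(22, 12).
The posterior predictive for a window of length T is Negative Binomial with variance T·α'·(β'+T)/β'² = 5·22·17/144 = 935/72.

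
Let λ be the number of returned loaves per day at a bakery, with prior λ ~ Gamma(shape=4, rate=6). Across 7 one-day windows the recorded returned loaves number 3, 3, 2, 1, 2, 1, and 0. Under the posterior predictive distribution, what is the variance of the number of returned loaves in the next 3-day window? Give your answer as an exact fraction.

Total count: 3 + 3 + 2 + 1 + 2 + 1 + 0 = 12.
Total exposure: 7 days.
Posterior: α' = 4 + 12 = 16, β' = 6 + 7 = 13.
The posterior predictive for a window of length T is Negative Binomial with variance T·α'·(β'+T)/β'² = 3·16·16/169 = 768/169.

768/169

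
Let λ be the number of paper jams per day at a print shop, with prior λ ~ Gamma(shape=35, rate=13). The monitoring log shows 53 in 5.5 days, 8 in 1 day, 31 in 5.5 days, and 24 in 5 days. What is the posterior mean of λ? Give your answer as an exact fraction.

151/30

Total count: 53 + 8 + 31 + 24 = 116.
Total exposure: 5.5 + 1 + 5.5 + 5 = 17 days.
Gamma(α, β) with Poisson data over total exposure Σt gives posterior Gamma(α+Σx, β+Σt) = Gamma(151, 30).
Posterior mean = α'/β' = 151/30.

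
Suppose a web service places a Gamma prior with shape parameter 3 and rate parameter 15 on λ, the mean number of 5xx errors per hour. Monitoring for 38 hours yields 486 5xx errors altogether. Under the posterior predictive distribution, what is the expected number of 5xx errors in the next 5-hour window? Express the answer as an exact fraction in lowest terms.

2445/53

Total count 486 over total exposure 38 hours.
The Gamma prior is conjugate for the Poisson rate, so λ | data ~ Gamma(3+486, 15+38) = Gamma(489, 53).
Predictive mean over a 5-hour window = T·E[λ|data] = 5·489/53 = 2445/53.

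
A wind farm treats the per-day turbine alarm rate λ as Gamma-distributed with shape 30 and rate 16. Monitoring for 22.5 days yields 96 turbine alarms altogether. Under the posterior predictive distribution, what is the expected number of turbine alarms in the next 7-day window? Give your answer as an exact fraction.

252/11

Total count 96 over total exposure 22.5 days.
Gamma(α, β) with Poisson data over total exposure Σt gives posterior Gamma(α+Σx, β+Σt) = Gamma(126, 77/2).
Predictive mean over a 7-day window = T·E[λ|data] = 7·126/(77/2) = 252/11.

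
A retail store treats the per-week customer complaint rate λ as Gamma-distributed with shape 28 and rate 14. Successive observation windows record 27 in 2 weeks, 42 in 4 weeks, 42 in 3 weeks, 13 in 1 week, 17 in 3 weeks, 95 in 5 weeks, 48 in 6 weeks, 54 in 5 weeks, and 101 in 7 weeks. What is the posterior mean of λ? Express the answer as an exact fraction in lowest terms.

467/50

Total count: 27 + 42 + 42 + 13 + 17 + 95 + 48 + 54 + 101 = 439.
Total exposure: 2 + 4 + 3 + 1 + 3 + 5 + 6 + 5 + 7 = 36 weeks.
Gamma(α, β) with Poisson data over total exposure Σt gives posterior Gamma(α+Σx, β+Σt) = Gamma(467, 50).
Posterior mean = α'/β' = 467/50.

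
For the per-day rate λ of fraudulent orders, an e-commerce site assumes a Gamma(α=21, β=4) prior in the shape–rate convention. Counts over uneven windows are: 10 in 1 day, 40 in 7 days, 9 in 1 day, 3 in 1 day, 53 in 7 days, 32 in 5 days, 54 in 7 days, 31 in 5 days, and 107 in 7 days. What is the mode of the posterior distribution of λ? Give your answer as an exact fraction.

359/45

Total count: 10 + 40 + 9 + 3 + 53 + 32 + 54 + 31 + 107 = 339.
Total exposure: 1 + 7 + 1 + 1 + 7 + 5 + 7 + 5 + 7 = 41 days.
Posterior: α' = 21 + 339 = 360, β' = 4 + 41 = 45.
Posterior mode = (α'−1)/β' = 359/45.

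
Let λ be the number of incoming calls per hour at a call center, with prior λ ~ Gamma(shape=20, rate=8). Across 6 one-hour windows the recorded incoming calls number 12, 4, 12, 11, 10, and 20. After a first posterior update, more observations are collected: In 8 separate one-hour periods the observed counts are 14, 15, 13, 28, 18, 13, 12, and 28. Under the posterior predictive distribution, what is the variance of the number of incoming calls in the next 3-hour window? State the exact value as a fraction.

8625/242

Total count: 12 + 4 + 12 + 11 + 10 + 20 = 69.
Total exposure: 6 hours.
After the first batch: Gamma(20 + 69, 8 + 6) = Gamma(89, 14).
Total count: 14 + 15 + 13 + 28 + 18 + 13 + 12 + 28 = 141.
Total exposure: 8 hours.
After the second batch: Gamma(89 + 141, 14 + 8) = Gamma(230, 22).
The posterior predictive for a window of length T is Negative Binomial with variance T·α'·(β'+T)/β'² = 3·230·25/484 = 8625/242.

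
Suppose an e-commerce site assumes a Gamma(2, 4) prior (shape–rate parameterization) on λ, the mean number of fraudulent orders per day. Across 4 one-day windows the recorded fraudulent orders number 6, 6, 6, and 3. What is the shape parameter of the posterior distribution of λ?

23

Total count: 6 + 6 + 6 + 3 = 21.
Total exposure: 4 days.
Gamma(α, β) with Poisson data over total exposure Σt gives posterior Gamma(α+Σx, β+Σt) = Gamma(23, 8).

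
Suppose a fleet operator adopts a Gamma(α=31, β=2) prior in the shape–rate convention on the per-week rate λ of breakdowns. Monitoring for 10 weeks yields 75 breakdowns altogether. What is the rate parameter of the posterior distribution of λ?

Total count 75 over total exposure 10 weeks.
By Gamma–Poisson conjugacy, the posterior is Gamma(α + Σx, β + Σt) = Gamma(31 + 75, 2 + 10) = Gamma(106, 12).

12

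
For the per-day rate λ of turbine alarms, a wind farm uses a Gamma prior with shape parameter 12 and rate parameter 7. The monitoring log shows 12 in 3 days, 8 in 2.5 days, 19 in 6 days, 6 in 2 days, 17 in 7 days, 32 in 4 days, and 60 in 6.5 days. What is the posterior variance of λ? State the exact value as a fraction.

Total count: 12 + 8 + 19 + 6 + 17 + 32 + 60 = 154.
Total exposure: 3 + 2.5 + 6 + 2 + 7 + 4 + 6.5 = 31 days.
Gamma(α, β) with Poisson data over total exposure Σt gives posterior Gamma(α+Σx, β+Σt) = Gamma(166, 38).
Posterior variance = α'/β'² = 166/1444 = 83/722.

83/722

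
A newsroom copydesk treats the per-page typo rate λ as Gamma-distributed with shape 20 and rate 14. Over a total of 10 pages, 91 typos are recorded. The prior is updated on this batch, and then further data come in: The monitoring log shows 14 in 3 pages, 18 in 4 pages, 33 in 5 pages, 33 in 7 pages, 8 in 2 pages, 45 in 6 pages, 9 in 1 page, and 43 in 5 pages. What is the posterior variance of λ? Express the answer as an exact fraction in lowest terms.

314/3249

Total count 91 over total exposure 10 pages.
After the first batch: Gamma(20 + 91, 14 + 10) = Gamma(111, 24).
Total count: 14 + 18 + 33 + 33 + 8 + 45 + 9 + 43 = 203.
Total exposure: 3 + 4 + 5 + 7 + 2 + 6 + 1 + 5 = 33 pages.
After the second batch: Gamma(111 + 203, 24 + 33) = Gamma(314, 57).
Posterior variance = α'/β'² = 314/3249.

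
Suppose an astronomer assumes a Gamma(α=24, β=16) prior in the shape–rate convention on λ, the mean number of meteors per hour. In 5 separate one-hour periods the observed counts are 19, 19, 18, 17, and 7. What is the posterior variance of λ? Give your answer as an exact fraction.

Total count: 19 + 19 + 18 + 17 + 7 = 80.
Total exposure: 5 hours.
The Gamma prior is conjugate for the Poisson rate, so λ | data ~ Gamma(24+80, 16+5) = Gamma(104, 21).
Posterior variance = α'/β'² = 104/441.

104/441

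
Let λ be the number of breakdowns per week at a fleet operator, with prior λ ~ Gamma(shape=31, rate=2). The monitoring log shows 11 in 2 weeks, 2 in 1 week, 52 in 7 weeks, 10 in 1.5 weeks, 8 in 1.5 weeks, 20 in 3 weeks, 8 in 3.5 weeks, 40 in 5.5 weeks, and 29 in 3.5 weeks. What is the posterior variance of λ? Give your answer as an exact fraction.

Total count: 11 + 2 + 52 + 10 + 8 + 20 + 8 + 40 + 29 = 180.
Total exposure: 2 + 1 + 7 + 1.5 + 1.5 + 3 + 3.5 + 5.5 + 3.5 = 28.5 weeks.
Conjugate update: add total count to the shape and total exposure to the rate, giving Gamma(211, 61/2).
Posterior variance = α'/β'² = 211/(3721/4) = 844/3721.

844/3721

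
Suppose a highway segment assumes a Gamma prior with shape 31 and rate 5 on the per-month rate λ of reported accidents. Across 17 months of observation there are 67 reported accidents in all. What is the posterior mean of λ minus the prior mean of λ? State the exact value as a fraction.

Total count 67 over total exposure 17 months.
By Gamma–Poisson conjugacy, the posterior is Gamma(α + Σx, β + Σt) = Gamma(31 + 67, 5 + 17) = Gamma(98, 22).
Posterior mean = 98/22 = 49/11; prior mean = 31/5 = 31/5. Difference = 49/11 − 31/5 = -96/55.

-96/55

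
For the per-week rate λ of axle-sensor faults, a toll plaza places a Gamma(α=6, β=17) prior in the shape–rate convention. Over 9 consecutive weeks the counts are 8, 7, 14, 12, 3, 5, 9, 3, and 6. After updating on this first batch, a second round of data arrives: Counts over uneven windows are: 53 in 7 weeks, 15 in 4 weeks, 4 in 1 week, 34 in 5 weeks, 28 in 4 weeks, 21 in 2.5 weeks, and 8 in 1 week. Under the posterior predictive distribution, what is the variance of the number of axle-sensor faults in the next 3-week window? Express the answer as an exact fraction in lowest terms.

151512/10201

Total count: 8 + 7 + 14 + 12 + 3 + 5 + 9 + 3 + 6 = 67.
Total exposure: 9 weeks.
After the first batch: Gamma(6 + 67, 17 + 9) = Gamma(73, 26).
Total count: 53 + 15 + 4 + 34 + 28 + 21 + 8 = 163.
Total exposure: 7 + 4 + 1 + 5 + 4 + 2.5 + 1 = 24.5 weeks.
After the second batch: Gamma(73 + 163, 26 + 24.5) = Gamma(236, 101/2).
The posterior predictive for a window of length T is Negative Binomial with variance T·α'·(β'+T)/β'² = 3·236·(107/2)/(10201/4) = 151512/10201.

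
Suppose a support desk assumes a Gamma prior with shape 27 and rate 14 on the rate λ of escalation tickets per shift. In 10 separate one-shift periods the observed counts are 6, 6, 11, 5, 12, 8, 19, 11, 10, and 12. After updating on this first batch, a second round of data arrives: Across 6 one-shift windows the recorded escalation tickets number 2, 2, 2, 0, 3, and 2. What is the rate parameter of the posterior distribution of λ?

30

Total count: 6 + 6 + 11 + 5 + 12 + 8 + 19 + 11 + 10 + 12 = 100.
Total exposure: 10 shifts.
After the first batch: Gamma(27 + 100, 14 + 10) = Gamma(127, 24).
Total count: 2 + 2 + 2 + 0 + 3 + 2 = 11.
Total exposure: 6 shifts.
After the second batch: Gamma(127 + 11, 24 + 6) = Gamma(138, 30).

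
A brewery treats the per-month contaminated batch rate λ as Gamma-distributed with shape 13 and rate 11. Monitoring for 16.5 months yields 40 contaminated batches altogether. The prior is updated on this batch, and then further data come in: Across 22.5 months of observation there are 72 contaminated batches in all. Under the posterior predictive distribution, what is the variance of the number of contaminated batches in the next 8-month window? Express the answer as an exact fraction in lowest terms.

Total count 40 over total exposure 16.5 months.
After the first batch: Gamma(13 + 40, 11 + 16.5) = Gamma(53, 55/2).
Total count 72 over total exposure 22.5 months.
After the second batch: Gamma(53 + 72, 55/2 + 22.5) = Gamma(125, 50).
The posterior predictive for a window of length T is Negative Binomial with variance T·α'·(β'+T)/β'² = 8·125·58/2500 = 116/5.

116/5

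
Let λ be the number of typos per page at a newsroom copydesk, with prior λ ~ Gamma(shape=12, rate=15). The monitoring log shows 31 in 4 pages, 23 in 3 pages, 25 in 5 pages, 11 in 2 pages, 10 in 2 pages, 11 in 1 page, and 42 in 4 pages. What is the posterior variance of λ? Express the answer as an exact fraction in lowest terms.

55/432

Total count: 31 + 23 + 25 + 11 + 10 + 11 + 42 = 153.
Total exposure: 4 + 3 + 5 + 2 + 2 + 1 + 4 = 21 pages.
Posterior: α' = 12 + 153 = 165, β' = 15 + 21 = 36.
Posterior variance = α'/β'² = 165/1296 = 55/432.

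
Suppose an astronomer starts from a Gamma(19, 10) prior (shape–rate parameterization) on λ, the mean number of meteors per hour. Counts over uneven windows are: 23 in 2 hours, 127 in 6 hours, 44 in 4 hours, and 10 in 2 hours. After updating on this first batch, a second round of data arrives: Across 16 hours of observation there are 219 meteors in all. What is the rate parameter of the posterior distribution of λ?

40

Total count: 23 + 127 + 44 + 10 = 204.
Total exposure: 2 + 6 + 4 + 2 = 14 hours.
After the first batch: Gamma(19 + 204, 10 + 14) = Gamma(223, 24).
Total count 219 over total exposure 16 hours.
After the second batch: Gamma(223 + 219, 24 + 16) = Gamma(442, 40).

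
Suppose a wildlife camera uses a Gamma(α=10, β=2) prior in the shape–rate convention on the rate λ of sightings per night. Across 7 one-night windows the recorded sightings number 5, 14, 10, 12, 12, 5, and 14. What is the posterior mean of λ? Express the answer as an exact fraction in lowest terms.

Total count: 5 + 14 + 10 + 12 + 12 + 5 + 14 = 72.
Total exposure: 7 nights.
Gamma(α, β) with Poisson data over total exposure Σt gives posterior Gamma(α+Σx, β+Σt) = Gamma(82, 9).
Posterior mean = α'/β' = 82/9.

82/9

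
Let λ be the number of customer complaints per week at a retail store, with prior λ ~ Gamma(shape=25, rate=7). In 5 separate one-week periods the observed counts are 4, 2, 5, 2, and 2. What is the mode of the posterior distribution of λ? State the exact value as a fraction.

13/4

Total count: 4 + 2 + 5 + 2 + 2 = 15.
Total exposure: 5 weeks.
The Gamma prior is conjugate for the Poisson rate, so λ | data ~ Gamma(25+15, 7+5) = Gamma(40, 12).
Posterior mode = (α'−1)/β' = 39/12 = 13/4.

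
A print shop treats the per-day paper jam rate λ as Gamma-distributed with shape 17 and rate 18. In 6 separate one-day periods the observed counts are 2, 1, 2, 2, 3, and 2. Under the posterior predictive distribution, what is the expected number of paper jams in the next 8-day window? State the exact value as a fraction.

Total count: 2 + 1 + 2 + 2 + 3 + 2 = 12.
Total exposure: 6 days.
Posterior: α' = 17 + 12 = 29, β' = 18 + 6 = 24.
Predictive mean over an 8-day window = T·E[λ|data] = 8·29/24 = 29/3.

29/3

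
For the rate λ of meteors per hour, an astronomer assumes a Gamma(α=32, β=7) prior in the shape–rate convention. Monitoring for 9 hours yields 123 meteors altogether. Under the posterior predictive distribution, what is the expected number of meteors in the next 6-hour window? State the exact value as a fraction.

Total count 123 over total exposure 9 hours.
Gamma(α, β) with Poisson data over total exposure Σt gives posterior Gamma(α+Σx, β+Σt) = Gamma(155, 16).
Predictive mean over a 6-hour window = T·E[λ|data] = 6·155/16 = 465/8.

465/8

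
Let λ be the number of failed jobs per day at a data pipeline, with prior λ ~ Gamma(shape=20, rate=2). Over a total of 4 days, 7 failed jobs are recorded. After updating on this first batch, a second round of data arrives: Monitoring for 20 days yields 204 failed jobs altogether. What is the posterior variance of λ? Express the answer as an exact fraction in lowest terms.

Total count 7 over total exposure 4 days.
After the first batch: Gamma(20 + 7, 2 + 4) = Gamma(27, 6).
Total count 204 over total exposure 20 days.
After the second batch: Gamma(27 + 204, 6 + 20) = Gamma(231, 26).
Posterior variance = α'/β'² = 231/676.

231/676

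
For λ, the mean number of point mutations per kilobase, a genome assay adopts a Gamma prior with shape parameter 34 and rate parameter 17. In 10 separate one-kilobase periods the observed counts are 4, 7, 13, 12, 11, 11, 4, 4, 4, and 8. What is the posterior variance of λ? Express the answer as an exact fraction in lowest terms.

Total count: 4 + 7 + 13 + 12 + 11 + 11 + 4 + 4 + 4 + 8 = 78.
Total exposure: 10 kilobases.
Gamma(α, β) with Poisson data over total exposure Σt gives posterior Gamma(α+Σx, β+Σt) = Gamma(112, 27).
Posterior variance = α'/β'² = 112/729.

112/729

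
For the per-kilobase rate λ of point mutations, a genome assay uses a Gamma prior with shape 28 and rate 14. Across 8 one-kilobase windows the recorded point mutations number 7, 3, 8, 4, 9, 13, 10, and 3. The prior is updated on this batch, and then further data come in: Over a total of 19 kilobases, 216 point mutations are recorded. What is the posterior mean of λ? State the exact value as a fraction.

Total count: 7 + 3 + 8 + 4 + 9 + 13 + 10 + 3 = 57.
Total exposure: 8 kilobases.
After the first batch: Gamma(28 + 57, 14 + 8) = Gamma(85, 22).
Total count 216 over total exposure 19 kilobases.
After the second batch: Gamma(85 + 216, 22 + 19) = Gamma(301, 41).
Posterior mean = α'/β' = 301/41.

301/41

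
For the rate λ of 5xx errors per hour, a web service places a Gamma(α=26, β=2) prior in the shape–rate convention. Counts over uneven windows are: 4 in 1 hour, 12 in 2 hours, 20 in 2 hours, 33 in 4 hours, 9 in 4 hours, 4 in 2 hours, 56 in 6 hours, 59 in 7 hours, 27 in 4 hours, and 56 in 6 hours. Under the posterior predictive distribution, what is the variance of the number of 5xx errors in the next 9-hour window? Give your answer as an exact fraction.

Total count: 4 + 12 + 20 + 33 + 9 + 4 + 56 + 59 + 27 + 56 = 280.
Total exposure: 1 + 2 + 2 + 4 + 4 + 2 + 6 + 7 + 4 + 6 = 38 hours.
Conjugate update: add total count to the shape and total exposure to the rate, giving Gamma(306, 40).
The posterior predictive for a window of length T is Negative Binomial with variance T·α'·(β'+T)/β'² = 9·306·49/1600 = 67473/800.

67473/800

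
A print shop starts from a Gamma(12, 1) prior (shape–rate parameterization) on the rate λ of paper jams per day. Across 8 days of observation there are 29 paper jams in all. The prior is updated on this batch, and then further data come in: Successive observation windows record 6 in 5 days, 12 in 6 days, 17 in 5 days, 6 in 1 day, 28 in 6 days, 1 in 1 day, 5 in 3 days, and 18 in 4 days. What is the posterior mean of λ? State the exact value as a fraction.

67/20

Total count 29 over total exposure 8 days.
After the first batch: Gamma(12 + 29, 1 + 8) = Gamma(41, 9).
Total count: 6 + 12 + 17 + 6 + 28 + 1 + 5 + 18 = 93.
Total exposure: 5 + 6 + 5 + 1 + 6 + 1 + 3 + 4 = 31 days.
After the second batch: Gamma(41 + 93, 9 + 31) = Gamma(134, 40).
Posterior mean = α'/β' = 134/40 = 67/20.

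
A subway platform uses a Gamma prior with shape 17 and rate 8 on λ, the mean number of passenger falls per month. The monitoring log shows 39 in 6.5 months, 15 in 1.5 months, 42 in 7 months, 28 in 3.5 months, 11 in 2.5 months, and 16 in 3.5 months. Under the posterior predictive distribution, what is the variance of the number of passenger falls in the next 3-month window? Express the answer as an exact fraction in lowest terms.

71568/4225

Total count: 39 + 15 + 42 + 28 + 11 + 16 = 151.
Total exposure: 6.5 + 1.5 + 7 + 3.5 + 2.5 + 3.5 = 24.5 months.
Posterior: α' = 17 + 151 = 168, β' = 8 + 24.5 = 65/2.
The posterior predictive for a window of length T is Negative Binomial with variance T·α'·(β'+T)/β'² = 3·168·(71/2)/(4225/4) = 71568/4225.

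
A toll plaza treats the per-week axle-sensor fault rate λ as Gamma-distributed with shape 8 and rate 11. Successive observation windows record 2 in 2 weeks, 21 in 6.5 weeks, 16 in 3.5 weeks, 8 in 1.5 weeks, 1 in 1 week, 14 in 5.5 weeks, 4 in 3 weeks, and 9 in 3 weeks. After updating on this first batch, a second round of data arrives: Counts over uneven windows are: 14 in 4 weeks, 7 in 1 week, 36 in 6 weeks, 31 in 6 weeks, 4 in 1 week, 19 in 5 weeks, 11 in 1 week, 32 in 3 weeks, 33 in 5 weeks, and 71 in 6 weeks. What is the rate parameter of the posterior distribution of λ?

Total count: 2 + 21 + 16 + 8 + 1 + 14 + 4 + 9 = 75.
Total exposure: 2 + 6.5 + 3.5 + 1.5 + 1 + 5.5 + 3 + 3 = 26 weeks.
After the first batch: Gamma(8 + 75, 11 + 26) = Gamma(83, 37).
Total count: 14 + 7 + 36 + 31 + 4 + 19 + 11 + 32 + 33 + 71 = 258.
Total exposure: 4 + 1 + 6 + 6 + 1 + 5 + 1 + 3 + 5 + 6 = 38 weeks.
After the second batch: Gamma(83 + 258, 37 + 38) = Gamma(341, 75).

75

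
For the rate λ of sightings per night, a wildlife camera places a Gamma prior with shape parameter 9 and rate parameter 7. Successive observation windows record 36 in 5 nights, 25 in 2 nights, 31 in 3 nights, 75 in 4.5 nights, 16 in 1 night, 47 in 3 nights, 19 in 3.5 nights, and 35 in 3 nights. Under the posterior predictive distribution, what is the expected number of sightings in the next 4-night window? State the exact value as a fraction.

Total count: 36 + 25 + 31 + 75 + 16 + 47 + 19 + 35 = 284.
Total exposure: 5 + 2 + 3 + 4.5 + 1 + 3 + 3.5 + 3 = 25 nights.
By Gamma–Poisson conjugacy, the posterior is Gamma(α + Σx, β + Σt) = Gamma(9 + 284, 7 + 25) = Gamma(293, 32).
Predictive mean over a 4-night window = T·E[λ|data] = 4·293/32 = 293/8.

293/8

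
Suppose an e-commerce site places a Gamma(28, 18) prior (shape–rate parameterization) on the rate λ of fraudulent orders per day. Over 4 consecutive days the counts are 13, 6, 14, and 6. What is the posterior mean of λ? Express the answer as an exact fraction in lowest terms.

67/22

Total count: 13 + 6 + 14 + 6 = 39.
Total exposure: 4 days.
Posterior: α' = 28 + 39 = 67, β' = 18 + 4 = 22.
Posterior mean = α'/β' = 67/22.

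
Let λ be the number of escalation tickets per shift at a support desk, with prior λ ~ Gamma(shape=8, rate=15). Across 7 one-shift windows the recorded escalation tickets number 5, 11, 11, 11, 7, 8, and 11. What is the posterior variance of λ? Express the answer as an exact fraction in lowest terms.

Total count: 5 + 11 + 11 + 11 + 7 + 8 + 11 = 64.
Total exposure: 7 shifts.
Posterior: α' = 8 + 64 = 72, β' = 15 + 7 = 22.
Posterior variance = α'/β'² = 72/484 = 18/121.

18/121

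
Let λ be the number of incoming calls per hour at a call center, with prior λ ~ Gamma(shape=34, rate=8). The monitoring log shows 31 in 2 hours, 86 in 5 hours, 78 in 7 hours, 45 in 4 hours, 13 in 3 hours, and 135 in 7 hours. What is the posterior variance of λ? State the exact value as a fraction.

Total count: 31 + 86 + 78 + 45 + 13 + 135 = 388.
Total exposure: 2 + 5 + 7 + 4 + 3 + 7 = 28 hours.
Conjugate update: add total count to the shape and total exposure to the rate, giving Gamma(422, 36).
Posterior variance = α'/β'² = 422/1296 = 211/648.

211/648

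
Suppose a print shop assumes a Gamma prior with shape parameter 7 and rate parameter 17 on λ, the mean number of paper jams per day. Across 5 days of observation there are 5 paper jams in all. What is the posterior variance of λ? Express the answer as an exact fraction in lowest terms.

3/121

Total count 5 over total exposure 5 days.
Posterior: α' = 7 + 5 = 12, β' = 17 + 5 = 22.
Posterior variance = α'/β'² = 12/484 = 3/121.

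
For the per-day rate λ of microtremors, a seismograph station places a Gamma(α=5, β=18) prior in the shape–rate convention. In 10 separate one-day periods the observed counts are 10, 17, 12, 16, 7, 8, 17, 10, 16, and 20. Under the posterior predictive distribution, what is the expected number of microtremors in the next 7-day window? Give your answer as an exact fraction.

Total count: 10 + 17 + 12 + 16 + 7 + 8 + 17 + 10 + 16 + 20 = 133.
Total exposure: 10 days.
Posterior: α' = 5 + 133 = 138, β' = 18 + 10 = 28.
Predictive mean over a 7-day window = T·E[λ|data] = 7·138/28 = 69/2.

69/2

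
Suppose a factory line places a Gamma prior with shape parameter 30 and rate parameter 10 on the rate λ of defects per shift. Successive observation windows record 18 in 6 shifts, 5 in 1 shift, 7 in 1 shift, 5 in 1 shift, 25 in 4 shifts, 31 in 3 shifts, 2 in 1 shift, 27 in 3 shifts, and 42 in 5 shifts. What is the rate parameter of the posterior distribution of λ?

Total count: 18 + 5 + 7 + 5 + 25 + 31 + 2 + 27 + 42 = 162.
Total exposure: 6 + 1 + 1 + 1 + 4 + 3 + 1 + 3 + 5 = 25 shifts.
The Gamma prior is conjugate for the Poisson rate, so λ | data ~ Gamma(30+162, 10+25) = Gamma(192, 35).

35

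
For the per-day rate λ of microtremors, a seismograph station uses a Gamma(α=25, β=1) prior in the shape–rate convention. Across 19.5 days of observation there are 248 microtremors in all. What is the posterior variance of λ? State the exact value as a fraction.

Total count 248 over total exposure 19.5 days.
Conjugate update: add total count to the shape and total exposure to the rate, giving Gamma(273, 41/2).
Posterior variance = α'/β'² = 273/(1681/4) = 1092/1681.

1092/1681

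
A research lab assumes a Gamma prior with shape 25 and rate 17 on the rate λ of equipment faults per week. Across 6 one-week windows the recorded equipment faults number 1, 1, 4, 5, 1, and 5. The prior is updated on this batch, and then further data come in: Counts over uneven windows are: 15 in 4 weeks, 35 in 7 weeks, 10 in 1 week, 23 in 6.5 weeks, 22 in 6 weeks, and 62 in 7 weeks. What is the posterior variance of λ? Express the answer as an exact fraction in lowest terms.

Total count: 1 + 1 + 4 + 5 + 1 + 5 = 17.
Total exposure: 6 weeks.
After the first batch: Gamma(25 + 17, 17 + 6) = Gamma(42, 23).
Total count: 15 + 35 + 10 + 23 + 22 + 62 = 167.
Total exposure: 4 + 7 + 1 + 6.5 + 6 + 7 = 31.5 weeks.
After the second batch: Gamma(42 + 167, 23 + 31.5) = Gamma(209, 109/2).
Posterior variance = α'/β'² = 209/(11881/4) = 836/11881.

836/11881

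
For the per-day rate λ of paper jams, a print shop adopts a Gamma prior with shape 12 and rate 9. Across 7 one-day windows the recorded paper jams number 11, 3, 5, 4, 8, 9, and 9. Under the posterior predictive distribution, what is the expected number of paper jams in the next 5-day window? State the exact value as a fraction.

305/16

Total count: 11 + 3 + 5 + 4 + 8 + 9 + 9 = 49.
Total exposure: 7 days.
Gamma(α, β) with Poisson data over total exposure Σt gives posterior Gamma(α+Σx, β+Σt) = Gamma(61, 16).
Predictive mean over a 5-day window = T·E[λ|data] = 5·61/16 = 305/16.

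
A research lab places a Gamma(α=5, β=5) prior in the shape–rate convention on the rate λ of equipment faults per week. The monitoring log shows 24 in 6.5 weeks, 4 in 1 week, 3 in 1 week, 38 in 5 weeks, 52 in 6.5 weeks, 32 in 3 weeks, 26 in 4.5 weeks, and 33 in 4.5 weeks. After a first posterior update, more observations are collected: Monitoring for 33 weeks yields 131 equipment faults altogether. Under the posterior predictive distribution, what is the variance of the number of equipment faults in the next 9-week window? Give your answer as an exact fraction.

Total count: 24 + 4 + 3 + 38 + 52 + 32 + 26 + 33 = 212.
Total exposure: 6.5 + 1 + 1 + 5 + 6.5 + 3 + 4.5 + 4.5 = 32 weeks.
After the first batch: Gamma(5 + 212, 5 + 32) = Gamma(217, 37).
Total count 131 over total exposure 33 weeks.
After the second batch: Gamma(217 + 131, 37 + 33) = Gamma(348, 70).
The posterior predictive for a window of length T is Negative Binomial with variance T·α'·(β'+T)/β'² = 9·348·79/4900 = 61857/1225.

61857/1225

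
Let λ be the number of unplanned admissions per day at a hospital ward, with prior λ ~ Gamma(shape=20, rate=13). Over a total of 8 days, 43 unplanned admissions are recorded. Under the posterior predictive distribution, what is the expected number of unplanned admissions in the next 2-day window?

6

Total count 43 over total exposure 8 days.
By Gamma–Poisson conjugacy, the posterior is Gamma(α + Σx, β + Σt) = Gamma(20 + 43, 13 + 8) = Gamma(63, 21).
Predictive mean over a 2-day window = T·E[λ|data] = 2·63/21 = 6.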